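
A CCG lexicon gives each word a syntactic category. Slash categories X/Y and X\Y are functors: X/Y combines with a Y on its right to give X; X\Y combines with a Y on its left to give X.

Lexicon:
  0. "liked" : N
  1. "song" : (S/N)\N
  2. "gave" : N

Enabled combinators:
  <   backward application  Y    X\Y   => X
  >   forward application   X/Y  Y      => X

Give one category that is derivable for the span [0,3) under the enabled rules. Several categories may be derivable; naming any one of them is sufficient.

[0,3] S   >
  [0,2] S/N   <
    [0,1] "liked" : N
    [1,2] "song" : (S/N)\N
  [2,3] "gave" : N

S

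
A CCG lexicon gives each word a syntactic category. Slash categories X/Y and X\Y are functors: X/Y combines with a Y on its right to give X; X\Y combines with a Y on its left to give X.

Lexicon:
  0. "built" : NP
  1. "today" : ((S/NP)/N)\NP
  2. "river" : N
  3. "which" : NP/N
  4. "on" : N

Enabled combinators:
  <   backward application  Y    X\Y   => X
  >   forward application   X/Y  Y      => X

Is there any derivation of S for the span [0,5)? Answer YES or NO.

YES

[0,5] S   >
  [0,3] S/NP   >
    [0,2] (S/NP)/N   <
      [0,1] "built" : NP
      [1,2] "today" : ((S/NP)/N)\NP
    [2,3] "river" : N
  [3,5] NP   >
    [3,4] "which" : NP/N
    [4,5] "on" : N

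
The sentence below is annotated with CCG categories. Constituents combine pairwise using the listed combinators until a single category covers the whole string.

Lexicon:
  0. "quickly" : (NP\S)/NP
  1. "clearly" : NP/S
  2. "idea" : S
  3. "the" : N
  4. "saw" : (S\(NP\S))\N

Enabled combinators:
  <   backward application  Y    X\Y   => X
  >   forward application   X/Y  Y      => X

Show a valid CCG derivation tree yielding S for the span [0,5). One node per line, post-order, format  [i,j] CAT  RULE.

[0,1] (NP\S)/NP  lex  "quickly"
[1,2] NP/S  lex  "clearly"
[2,3] S  lex  "idea"
[1,3] NP  >  k=2
[0,3] NP\S  >  k=1
[3,4] N  lex  "the"
[4,5] (S\(NP\S))\N  lex  "saw"
[3,5] S\(NP\S)  <  k=4
[0,5] S  <  k=3

[0,5] S   <
  [0,3] NP\S   >
    [0,1] "quickly" : (NP\S)/NP
    [1,3] NP   >
      [1,2] "clearly" : NP/S
      [2,3] "idea" : S
  [3,5] S\(NP\S)   <
    [3,4] "the" : N
    [4,5] "saw" : (S\(NP\S))\N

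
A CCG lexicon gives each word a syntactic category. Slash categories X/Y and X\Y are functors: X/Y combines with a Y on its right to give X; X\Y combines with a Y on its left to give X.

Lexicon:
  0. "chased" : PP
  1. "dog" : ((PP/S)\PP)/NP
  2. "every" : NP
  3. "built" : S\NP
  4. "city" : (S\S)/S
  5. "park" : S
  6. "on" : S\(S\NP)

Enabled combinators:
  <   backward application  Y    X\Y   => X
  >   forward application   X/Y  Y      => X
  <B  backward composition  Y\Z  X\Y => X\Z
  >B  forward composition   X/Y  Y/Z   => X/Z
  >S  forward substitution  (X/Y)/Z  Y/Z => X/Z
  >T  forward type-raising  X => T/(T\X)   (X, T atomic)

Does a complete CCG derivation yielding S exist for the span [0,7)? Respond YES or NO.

PP ((PP/S)\PP)/NP NP S\NP (S\S)/S S S\(S\NP)
CKY chart[0,7] = {N/(N\PP), NP/(NP\PP), PP, PP/(PP\PP), PP/(S\S), S/(S\PP)}; S ∉ chart

NO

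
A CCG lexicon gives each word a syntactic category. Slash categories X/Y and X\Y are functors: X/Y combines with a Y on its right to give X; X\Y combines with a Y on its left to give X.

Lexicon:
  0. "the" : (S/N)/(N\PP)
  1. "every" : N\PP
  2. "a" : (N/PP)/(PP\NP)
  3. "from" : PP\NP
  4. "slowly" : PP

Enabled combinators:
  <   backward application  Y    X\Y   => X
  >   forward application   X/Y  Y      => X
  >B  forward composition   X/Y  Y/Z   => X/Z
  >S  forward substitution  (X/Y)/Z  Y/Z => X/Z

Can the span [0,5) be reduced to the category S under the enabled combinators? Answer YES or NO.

[0,5] S   >
  [0,2] S/N   >
    [0,1] "the" : (S/N)/(N\PP)
    [1,2] "every" : N\PP
  [2,5] N   >
    [2,4] N/PP   >
      [2,3] "a" : (N/PP)/(PP\NP)
      [3,4] "from" : PP\NP
    [4,5] "slowly" : PP

YES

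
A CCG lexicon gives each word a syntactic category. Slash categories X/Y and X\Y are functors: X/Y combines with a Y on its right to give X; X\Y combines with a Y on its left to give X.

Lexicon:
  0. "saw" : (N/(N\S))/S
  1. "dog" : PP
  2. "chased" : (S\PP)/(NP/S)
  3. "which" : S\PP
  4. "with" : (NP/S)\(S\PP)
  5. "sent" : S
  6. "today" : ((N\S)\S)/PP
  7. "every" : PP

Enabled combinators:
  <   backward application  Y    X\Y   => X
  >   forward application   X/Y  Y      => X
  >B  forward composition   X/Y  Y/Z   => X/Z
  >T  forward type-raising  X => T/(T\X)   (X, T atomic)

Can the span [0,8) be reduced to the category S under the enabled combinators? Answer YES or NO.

NO

(N/(N\S))/S PP (S\PP)/(NP/S) S\PP (NP/S)\(S\PP) S ((N\S)\S)/PP PP
CKY chart[0,8] = {(N/(N\S))/(S\N), N, N/(N\N), NP/(NP\N), PP/(PP\N), S/(S\N)}; S ∉ chart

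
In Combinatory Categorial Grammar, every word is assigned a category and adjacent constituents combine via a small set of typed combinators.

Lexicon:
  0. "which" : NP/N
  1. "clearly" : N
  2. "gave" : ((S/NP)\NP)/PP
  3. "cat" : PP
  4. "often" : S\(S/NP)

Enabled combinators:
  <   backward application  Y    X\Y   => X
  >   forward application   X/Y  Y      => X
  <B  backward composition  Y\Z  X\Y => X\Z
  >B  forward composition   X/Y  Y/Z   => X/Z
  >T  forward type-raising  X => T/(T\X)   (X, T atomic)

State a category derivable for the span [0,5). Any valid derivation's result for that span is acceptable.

[0,5] S   <
  [0,2] NP   >
    [0,1] "which" : NP/N
    [1,2] "clearly" : N
  [2,5] S\NP   <B
    [2,4] (S/NP)\NP   >
      [2,3] "gave" : ((S/NP)\NP)/PP
      [3,4] "cat" : PP
    [4,5] "often" : S\(S/NP)

S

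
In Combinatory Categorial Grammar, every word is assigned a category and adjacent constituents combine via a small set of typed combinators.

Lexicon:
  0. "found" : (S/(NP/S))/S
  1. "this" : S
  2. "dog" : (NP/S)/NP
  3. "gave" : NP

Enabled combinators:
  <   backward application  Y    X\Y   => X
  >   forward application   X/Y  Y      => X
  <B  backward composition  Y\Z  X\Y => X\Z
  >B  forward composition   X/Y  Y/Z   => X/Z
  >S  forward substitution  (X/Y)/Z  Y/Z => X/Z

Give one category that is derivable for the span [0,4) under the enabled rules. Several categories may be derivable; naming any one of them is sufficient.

S

[0,4] S   >
  [0,3] S/NP   >B
    [0,2] S/(NP/S)   >
      [0,1] "found" : (S/(NP/S))/S
      [1,2] "this" : S
    [2,3] "dog" : (NP/S)/NP
  [3,4] "gave" : NP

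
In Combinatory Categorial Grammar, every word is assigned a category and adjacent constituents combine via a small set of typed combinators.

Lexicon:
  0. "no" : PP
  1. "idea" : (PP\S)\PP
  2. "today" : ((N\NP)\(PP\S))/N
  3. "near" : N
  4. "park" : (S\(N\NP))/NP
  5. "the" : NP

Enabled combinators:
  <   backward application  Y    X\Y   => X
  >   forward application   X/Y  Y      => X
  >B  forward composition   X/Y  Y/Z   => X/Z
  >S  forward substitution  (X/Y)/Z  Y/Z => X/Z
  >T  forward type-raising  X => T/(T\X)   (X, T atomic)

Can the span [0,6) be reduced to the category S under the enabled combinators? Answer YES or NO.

YES

[0,6] S   <
  [0,4] N\NP   <
    [0,2] PP\S   <
      [0,1] "no" : PP
      [1,2] "idea" : (PP\S)\PP
    [2,4] (N\NP)\(PP\S)   >
      [2,3] "today" : ((N\NP)\(PP\S))/N
      [3,4] "near" : N
  [4,6] S\(N\NP)   >
    [4,5] "park" : (S\(N\NP))/NP
    [5,6] "the" : NP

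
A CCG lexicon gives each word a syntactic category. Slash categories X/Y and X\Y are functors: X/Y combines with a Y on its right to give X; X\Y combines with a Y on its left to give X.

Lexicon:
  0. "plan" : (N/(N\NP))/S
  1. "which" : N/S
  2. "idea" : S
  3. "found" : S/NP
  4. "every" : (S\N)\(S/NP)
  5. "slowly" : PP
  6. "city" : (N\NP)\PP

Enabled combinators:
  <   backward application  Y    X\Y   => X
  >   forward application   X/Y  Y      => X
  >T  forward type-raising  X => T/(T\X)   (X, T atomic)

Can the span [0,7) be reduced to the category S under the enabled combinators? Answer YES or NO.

(N/(N\NP))/S N/S S S/NP (S\N)\(S/NP) PP (N\NP)\PP
CKY chart[0,7] = {N, N/(N\N), NP/(NP\N), PP/(PP\N), S/(S\N)}; S ∉ chart

NO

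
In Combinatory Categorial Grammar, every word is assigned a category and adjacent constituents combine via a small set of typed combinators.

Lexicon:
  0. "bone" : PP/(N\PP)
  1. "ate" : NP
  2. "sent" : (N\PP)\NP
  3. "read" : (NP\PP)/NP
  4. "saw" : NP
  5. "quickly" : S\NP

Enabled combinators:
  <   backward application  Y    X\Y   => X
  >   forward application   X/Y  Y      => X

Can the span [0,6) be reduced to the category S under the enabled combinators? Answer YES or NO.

[0,6] S   <
  [0,5] NP   <
    [0,3] PP   >
      [0,1] "bone" : PP/(N\PP)
      [1,3] N\PP   <
        [1,2] "ate" : NP
        [2,3] "sent" : (N\PP)\NP
    [3,5] NP\PP   >
      [3,4] "read" : (NP\PP)/NP
      [4,5] "saw" : NP
  [5,6] "quickly" : S\NP

YES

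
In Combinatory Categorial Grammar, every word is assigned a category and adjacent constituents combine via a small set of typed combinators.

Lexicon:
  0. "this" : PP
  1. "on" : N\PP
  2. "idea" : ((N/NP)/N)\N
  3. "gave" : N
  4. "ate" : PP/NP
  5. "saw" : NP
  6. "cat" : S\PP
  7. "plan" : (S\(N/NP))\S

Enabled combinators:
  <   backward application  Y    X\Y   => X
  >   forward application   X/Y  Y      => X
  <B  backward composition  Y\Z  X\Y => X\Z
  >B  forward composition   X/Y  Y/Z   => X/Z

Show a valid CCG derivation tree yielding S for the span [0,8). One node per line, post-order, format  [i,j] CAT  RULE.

[0,8] S   <
  [0,4] N/NP   >
    [0,3] (N/NP)/N   <
      [0,2] N   <
        [0,1] "this" : PP
        [1,2] "on" : N\PP
      [2,3] "idea" : ((N/NP)/N)\N
    [3,4] "gave" : N
  [4,8] S\(N/NP)   <
    [4,7] S   <
      [4,6] PP   >
        [4,5] "ate" : PP/NP
        [5,6] "saw" : NP
      [6,7] "cat" : S\PP
    [7,8] "plan" : (S\(N/NP))\S

[0,1] PP  lex  "this"
[1,2] N\PP  lex  "on"
[0,2] N  <  k=1
[2,3] ((N/NP)/N)\N  lex  "idea"
[0,3] (N/NP)/N  <  k=2
[3,4] N  lex  "gave"
[0,4] N/NP  >  k=3
[4,5] PP/NP  lex  "ate"
[5,6] NP  lex  "saw"
[4,6] PP  >  k=5
[6,7] S\PP  lex  "cat"
[4,7] S  <  k=6
[7,8] (S\(N/NP))\S  lex  "plan"
[4,8] S\(N/NP)  <  k=7
[0,8] S  <  k=4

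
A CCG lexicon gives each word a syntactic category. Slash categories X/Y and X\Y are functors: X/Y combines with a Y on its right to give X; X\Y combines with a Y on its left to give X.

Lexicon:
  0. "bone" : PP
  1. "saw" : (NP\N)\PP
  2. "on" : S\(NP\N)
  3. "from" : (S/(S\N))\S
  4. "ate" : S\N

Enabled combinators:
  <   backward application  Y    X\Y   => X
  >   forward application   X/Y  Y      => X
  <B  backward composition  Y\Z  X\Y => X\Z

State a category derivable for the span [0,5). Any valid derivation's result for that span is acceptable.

S

[0,5] S   >
  [0,4] S/(S\N)   <
    [0,3] S   <
      [0,2] NP\N   <
        [0,1] "bone" : PP
        [1,2] "saw" : (NP\N)\PP
      [2,3] "on" : S\(NP\N)
    [3,4] "from" : (S/(S\N))\S
  [4,5] "ate" : S\N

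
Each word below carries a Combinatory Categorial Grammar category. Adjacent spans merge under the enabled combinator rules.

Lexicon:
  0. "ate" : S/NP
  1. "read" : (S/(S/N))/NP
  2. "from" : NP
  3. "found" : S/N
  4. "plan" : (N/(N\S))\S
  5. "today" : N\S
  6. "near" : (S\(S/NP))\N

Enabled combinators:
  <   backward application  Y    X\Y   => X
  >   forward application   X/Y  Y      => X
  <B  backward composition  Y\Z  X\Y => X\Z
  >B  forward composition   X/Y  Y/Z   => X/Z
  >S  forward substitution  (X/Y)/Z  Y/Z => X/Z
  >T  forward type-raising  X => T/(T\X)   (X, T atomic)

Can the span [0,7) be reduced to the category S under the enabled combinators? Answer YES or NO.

YES

[0,7] S   <
  [0,1] "ate" : S/NP
  [1,7] S\(S/NP)   <
    [1,6] N   >
      [1,5] N/(N\S)   <
        [1,4] S   >
          [1,3] S/(S/N)   >
            [1,2] "read" : (S/(S/N))/NP
            [2,3] "from" : NP
          [3,4] "found" : S/N
        [4,5] "plan" : (N/(N\S))\S
      [5,6] "today" : N\S
    [6,7] "near" : (S\(S/NP))\N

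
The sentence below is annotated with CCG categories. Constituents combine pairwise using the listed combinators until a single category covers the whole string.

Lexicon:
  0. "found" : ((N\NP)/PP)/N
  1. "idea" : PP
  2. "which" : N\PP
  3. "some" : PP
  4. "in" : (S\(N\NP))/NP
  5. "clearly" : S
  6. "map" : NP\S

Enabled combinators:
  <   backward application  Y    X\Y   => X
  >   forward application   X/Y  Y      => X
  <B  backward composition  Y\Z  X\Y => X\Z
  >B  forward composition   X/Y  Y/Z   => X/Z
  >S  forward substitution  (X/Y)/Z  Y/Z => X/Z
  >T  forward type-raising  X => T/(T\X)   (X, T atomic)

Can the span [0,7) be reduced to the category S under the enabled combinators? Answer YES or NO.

YES

[0,7] S   <
  [0,4] N\NP   >
    [0,3] (N\NP)/PP   >
      [0,1] "found" : ((N\NP)/PP)/N
      [1,3] N   <
        [1,2] "idea" : PP
        [2,3] "which" : N\PP
    [3,4] "some" : PP
  [4,7] S\(N\NP)   >
    [4,5] "in" : (S\(N\NP))/NP
    [5,7] NP   <
      [5,6] "clearly" : S
      [6,7] "map" : NP\S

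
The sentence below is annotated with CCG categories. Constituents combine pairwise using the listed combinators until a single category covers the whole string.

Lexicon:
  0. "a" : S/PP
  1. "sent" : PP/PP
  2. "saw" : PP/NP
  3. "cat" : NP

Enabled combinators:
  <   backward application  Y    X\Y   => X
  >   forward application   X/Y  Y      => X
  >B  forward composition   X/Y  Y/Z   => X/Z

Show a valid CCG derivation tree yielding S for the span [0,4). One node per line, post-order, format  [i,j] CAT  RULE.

[0,1] S/PP  lex  "a"
[1,2] PP/PP  lex  "sent"
[2,3] PP/NP  lex  "saw"
[1,3] PP/NP  >B  k=2
[0,3] S/NP  >B  k=1
[3,4] NP  lex  "cat"
[0,4] S  >  k=3

[0,4] S   >
  [0,3] S/NP   >B
    [0,1] "a" : S/PP
    [1,3] PP/NP   >B
      [1,2] "sent" : PP/PP
      [2,3] "saw" : PP/NP
  [3,4] "cat" : NP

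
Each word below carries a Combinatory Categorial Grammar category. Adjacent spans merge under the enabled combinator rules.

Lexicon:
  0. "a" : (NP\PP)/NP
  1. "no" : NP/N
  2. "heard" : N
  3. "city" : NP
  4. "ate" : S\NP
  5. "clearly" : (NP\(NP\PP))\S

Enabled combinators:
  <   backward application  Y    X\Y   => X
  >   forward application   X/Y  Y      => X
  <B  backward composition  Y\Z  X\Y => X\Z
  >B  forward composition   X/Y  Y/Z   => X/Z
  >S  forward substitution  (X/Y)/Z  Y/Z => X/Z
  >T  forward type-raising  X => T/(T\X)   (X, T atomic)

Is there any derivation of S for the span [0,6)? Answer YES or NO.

NO

(NP\PP)/NP NP/N N NP S\NP (NP\(NP\PP))\S
CKY chart[0,6] = {N/(N\NP), NP, NP/(NP\NP), PP/(PP\NP), S/(S\NP)}; S ∉ chart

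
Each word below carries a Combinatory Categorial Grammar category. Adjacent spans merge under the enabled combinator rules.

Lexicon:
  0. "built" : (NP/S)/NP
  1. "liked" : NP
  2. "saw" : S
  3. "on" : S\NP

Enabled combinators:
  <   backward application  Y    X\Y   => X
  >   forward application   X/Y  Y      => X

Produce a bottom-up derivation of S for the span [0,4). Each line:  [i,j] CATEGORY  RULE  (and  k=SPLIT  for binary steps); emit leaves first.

[0,1] (NP/S)/NP  lex  "built"
[1,2] NP  lex  "liked"
[0,2] NP/S  >  k=1
[2,3] S  lex  "saw"
[0,3] NP  >  k=2
[3,4] S\NP  lex  "on"
[0,4] S  <  k=3

[0,4] S   <
  [0,3] NP   >
    [0,2] NP/S   >
      [0,1] "built" : (NP/S)/NP
      [1,2] "liked" : NP
    [2,3] "saw" : S
  [3,4] "on" : S\NP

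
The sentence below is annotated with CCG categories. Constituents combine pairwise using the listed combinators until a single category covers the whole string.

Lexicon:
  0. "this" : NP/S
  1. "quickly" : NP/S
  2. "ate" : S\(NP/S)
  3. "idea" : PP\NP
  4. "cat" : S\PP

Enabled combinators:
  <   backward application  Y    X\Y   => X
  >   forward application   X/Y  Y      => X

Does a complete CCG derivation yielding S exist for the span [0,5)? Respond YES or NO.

[0,5] S   <
  [0,4] PP   <
    [0,3] NP   >
      [0,1] "this" : NP/S
      [1,3] S   <
        [1,2] "quickly" : NP/S
        [2,3] "ate" : S\(NP/S)
    [3,4] "idea" : PP\NP
  [4,5] "cat" : S\PP

YES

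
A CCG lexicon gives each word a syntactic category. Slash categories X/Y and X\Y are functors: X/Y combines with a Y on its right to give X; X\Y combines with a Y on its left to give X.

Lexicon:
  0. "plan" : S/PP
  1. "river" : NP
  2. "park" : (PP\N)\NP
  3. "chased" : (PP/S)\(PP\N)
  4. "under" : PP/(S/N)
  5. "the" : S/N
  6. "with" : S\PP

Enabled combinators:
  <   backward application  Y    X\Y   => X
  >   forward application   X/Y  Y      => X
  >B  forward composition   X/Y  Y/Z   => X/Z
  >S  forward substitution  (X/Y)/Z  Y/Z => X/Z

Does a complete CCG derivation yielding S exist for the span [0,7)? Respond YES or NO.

[0,7] S   >
  [0,1] "plan" : S/PP
  [1,7] PP   >
    [1,4] PP/S   <
      [1,3] PP\N   <
        [1,2] "river" : NP
        [2,3] "park" : (PP\N)\NP
      [3,4] "chased" : (PP/S)\(PP\N)
    [4,7] S   <
      [4,6] PP   >
        [4,5] "under" : PP/(S/N)
        [5,6] "the" : S/N
      [6,7] "with" : S\PP

YES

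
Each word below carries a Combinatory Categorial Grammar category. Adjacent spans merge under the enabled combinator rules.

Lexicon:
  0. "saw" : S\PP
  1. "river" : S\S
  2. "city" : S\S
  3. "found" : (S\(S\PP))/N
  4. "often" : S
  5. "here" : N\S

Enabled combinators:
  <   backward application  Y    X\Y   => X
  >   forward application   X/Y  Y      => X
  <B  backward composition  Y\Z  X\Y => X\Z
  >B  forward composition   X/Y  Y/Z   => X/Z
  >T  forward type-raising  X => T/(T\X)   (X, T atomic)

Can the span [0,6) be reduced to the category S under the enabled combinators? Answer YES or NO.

[0,6] S   <
  [0,3] S\PP   <B
    [0,2] S\PP   <B
      [0,1] "saw" : S\PP
      [1,2] "river" : S\S
    [2,3] "city" : S\S
  [3,6] S\(S\PP)   >
    [3,4] "found" : (S\(S\PP))/N
    [4,6] N   >
      [4,5] N/(N\S)   >T
        [4,5] "often" : S
      [5,6] "here" : N\S

YES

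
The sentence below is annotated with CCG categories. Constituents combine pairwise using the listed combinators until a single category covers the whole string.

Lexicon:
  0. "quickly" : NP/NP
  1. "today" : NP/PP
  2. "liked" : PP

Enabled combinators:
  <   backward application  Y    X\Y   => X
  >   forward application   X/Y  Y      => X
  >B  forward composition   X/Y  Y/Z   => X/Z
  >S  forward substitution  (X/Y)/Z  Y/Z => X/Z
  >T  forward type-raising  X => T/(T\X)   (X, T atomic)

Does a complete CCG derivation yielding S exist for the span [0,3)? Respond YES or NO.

NO

NP/NP NP/PP PP
CKY chart[0,3] = {N/(N\NP), NP, NP/(NP\NP), NP/(PP\PP), PP/(PP\NP), S/(S\NP)}; S ∉ chart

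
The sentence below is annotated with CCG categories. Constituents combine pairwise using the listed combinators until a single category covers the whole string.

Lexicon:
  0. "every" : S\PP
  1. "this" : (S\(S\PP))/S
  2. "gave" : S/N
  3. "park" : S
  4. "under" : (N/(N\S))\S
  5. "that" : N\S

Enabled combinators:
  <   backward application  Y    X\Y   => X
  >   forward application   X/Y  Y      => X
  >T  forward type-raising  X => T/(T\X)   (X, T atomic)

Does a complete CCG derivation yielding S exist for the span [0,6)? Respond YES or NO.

YES

[0,6] S   <
  [0,1] "every" : S\PP
  [1,6] S\(S\PP)   >
    [1,2] "this" : (S\(S\PP))/S
    [2,6] S   >
      [2,3] "gave" : S/N
      [3,6] N   >
        [3,5] N/(N\S)   <
          [3,4] "park" : S
          [4,5] "under" : (N/(N\S))\S
        [5,6] "that" : N\S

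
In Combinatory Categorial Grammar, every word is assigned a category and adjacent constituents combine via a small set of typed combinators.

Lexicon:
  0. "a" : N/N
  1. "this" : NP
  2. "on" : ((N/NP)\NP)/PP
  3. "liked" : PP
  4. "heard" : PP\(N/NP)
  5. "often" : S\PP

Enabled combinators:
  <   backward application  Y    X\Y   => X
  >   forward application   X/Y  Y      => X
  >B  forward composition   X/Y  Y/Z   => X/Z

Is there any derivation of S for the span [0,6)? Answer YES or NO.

YES

[0,6] S   <
  [0,5] PP   <
    [0,4] N/NP   >B
      [0,1] "a" : N/N
      [1,4] N/NP   <
        [1,2] "this" : NP
        [2,4] (N/NP)\NP   >
          [2,3] "on" : ((N/NP)\NP)/PP
          [3,4] "liked" : PP
    [4,5] "heard" : PP\(N/NP)
  [5,6] "often" : S\PP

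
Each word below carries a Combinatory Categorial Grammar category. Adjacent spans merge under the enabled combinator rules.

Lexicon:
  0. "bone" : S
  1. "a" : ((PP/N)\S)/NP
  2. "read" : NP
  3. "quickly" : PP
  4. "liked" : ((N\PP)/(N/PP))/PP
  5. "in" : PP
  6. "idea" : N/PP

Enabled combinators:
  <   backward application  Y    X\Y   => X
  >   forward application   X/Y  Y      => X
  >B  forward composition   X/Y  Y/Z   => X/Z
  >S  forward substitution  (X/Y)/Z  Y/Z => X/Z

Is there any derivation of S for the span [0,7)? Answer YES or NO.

NO

S ((PP/N)\S)/NP NP PP ((N\PP)/(N/PP))/PP PP N/PP
CKY chart[0,7] = {PP}; S ∉ chart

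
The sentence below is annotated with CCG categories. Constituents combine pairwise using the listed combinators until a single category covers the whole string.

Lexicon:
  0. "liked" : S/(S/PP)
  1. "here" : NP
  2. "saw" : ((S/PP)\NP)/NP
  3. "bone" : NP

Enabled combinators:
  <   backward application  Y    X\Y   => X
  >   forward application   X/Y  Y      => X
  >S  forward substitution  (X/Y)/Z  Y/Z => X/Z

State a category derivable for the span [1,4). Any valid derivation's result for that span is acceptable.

S/PP

[0,4] S   >
  [0,1] "liked" : S/(S/PP)
  [1,4] S/PP   <
    [1,2] "here" : NP
    [2,4] (S/PP)\NP   >
      [2,3] "saw" : ((S/PP)\NP)/NP
      [3,4] "bone" : NP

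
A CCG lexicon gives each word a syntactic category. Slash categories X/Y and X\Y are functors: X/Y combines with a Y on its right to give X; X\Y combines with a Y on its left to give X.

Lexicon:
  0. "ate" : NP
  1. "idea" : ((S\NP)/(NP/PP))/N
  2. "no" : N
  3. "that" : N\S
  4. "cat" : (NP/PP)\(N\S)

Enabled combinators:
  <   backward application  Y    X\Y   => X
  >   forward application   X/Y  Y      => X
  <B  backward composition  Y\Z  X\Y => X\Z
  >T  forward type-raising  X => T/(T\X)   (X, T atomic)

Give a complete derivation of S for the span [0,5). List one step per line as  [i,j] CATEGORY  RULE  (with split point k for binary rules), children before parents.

[0,1] NP  lex  "ate"
[0,1] S/(S\NP)  >T
[1,2] ((S\NP)/(NP/PP))/N  lex  "idea"
[2,3] N  lex  "no"
[1,3] (S\NP)/(NP/PP)  >  k=2
[3,4] N\S  lex  "that"
[4,5] (NP/PP)\(N\S)  lex  "cat"
[3,5] NP/PP  <  k=4
[1,5] S\NP  >  k=3
[0,5] S  >  k=1

[0,5] S   >
  [0,1] S/(S\NP)   >T
    [0,1] "ate" : NP
  [1,5] S\NP   >
    [1,3] (S\NP)/(NP/PP)   >
      [1,2] "idea" : ((S\NP)/(NP/PP))/N
      [2,3] "no" : N
    [3,5] NP/PP   <
      [3,4] "that" : N\S
      [4,5] "cat" : (NP/PP)\(N\S)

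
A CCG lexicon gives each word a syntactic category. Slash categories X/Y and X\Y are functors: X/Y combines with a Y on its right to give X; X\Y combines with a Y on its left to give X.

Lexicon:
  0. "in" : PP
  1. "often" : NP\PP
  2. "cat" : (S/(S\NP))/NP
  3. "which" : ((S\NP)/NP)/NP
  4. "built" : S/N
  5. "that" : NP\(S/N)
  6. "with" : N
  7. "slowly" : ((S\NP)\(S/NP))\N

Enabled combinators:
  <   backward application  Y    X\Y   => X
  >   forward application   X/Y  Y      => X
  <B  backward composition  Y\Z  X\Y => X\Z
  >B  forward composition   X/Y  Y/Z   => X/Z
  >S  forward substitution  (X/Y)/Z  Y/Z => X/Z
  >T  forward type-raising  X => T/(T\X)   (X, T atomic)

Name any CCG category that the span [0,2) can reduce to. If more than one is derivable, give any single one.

[0,8] S   <
  [0,2] NP   >
    [0,1] NP/(NP\PP)   >T
      [0,1] "in" : PP
    [1,2] "often" : NP\PP
  [2,8] S\NP   <
    [2,6] S/NP   >S
      [2,3] "cat" : (S/(S\NP))/NP
      [3,6] (S\NP)/NP   >
        [3,4] "which" : ((S\NP)/NP)/NP
        [4,6] NP   <
          [4,5] "built" : S/N
          [5,6] "that" : NP\(S/N)
    [6,8] (S\NP)\(S/NP)   <
      [6,7] "with" : N
      [7,8] "slowly" : ((S\NP)\(S/NP))\N

NP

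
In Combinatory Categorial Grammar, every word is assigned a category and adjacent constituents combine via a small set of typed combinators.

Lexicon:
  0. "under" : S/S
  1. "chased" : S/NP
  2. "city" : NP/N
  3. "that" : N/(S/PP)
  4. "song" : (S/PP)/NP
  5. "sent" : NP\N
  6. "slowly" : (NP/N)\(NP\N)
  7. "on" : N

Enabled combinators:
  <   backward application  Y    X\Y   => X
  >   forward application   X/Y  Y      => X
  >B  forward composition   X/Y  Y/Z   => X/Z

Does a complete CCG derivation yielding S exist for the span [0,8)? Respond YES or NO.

[0,8] S   >
  [0,7] S/N   >B
    [0,5] S/NP   >B
      [0,3] S/N   >B
        [0,1] "under" : S/S
        [1,3] S/N   >B
          [1,2] "chased" : S/NP
          [2,3] "city" : NP/N
      [3,5] N/NP   >B
        [3,4] "that" : N/(S/PP)
        [4,5] "song" : (S/PP)/NP
    [5,7] NP/N   <
      [5,6] "sent" : NP\N
      [6,7] "slowly" : (NP/N)\(NP\N)
  [7,8] "on" : N

YES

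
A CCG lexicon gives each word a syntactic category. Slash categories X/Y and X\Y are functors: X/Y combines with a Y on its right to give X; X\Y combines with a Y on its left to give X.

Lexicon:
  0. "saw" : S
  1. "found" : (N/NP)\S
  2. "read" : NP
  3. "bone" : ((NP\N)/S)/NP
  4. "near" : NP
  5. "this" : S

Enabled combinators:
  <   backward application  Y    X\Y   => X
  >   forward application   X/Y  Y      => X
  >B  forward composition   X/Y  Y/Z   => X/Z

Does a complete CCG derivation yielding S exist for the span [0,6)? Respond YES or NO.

S (N/NP)\S NP ((NP\N)/S)/NP NP S
CKY chart[0,6] = {NP}; S ∉ chart

NO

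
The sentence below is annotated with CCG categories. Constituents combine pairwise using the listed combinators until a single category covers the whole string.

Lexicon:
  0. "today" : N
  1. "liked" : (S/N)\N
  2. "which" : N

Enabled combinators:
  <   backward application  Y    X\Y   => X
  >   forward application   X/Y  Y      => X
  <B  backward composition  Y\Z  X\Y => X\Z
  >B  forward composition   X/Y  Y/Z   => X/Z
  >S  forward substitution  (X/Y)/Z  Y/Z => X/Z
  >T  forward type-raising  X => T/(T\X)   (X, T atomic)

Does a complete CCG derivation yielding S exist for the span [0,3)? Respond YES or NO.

YES

[0,3] S   >
  [0,2] S/N   <
    [0,1] "today" : N
    [1,2] "liked" : (S/N)\N
  [2,3] "which" : N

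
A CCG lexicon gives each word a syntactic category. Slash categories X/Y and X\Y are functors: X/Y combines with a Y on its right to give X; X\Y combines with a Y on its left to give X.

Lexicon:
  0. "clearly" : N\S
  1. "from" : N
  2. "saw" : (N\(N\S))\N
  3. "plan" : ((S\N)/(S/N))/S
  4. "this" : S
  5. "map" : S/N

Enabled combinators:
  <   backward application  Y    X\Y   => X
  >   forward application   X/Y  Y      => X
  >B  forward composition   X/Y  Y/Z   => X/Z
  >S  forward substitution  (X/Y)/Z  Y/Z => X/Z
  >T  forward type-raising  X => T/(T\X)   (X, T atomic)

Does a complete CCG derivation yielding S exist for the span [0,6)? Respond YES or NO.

[0,6] S   <
  [0,3] N   <
    [0,1] "clearly" : N\S
    [1,3] N\(N\S)   <
      [1,2] "from" : N
      [2,3] "saw" : (N\(N\S))\N
  [3,6] S\N   >
    [3,5] (S\N)/(S/N)   >
      [3,4] "plan" : ((S\N)/(S/N))/S
      [4,5] "this" : S
    [5,6] "map" : S/N

YES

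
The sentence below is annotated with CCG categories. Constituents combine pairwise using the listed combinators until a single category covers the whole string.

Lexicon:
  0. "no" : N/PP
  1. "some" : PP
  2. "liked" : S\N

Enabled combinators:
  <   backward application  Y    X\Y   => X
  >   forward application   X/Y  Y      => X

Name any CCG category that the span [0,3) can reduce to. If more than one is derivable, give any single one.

[0,3] S   <
  [0,2] N   >
    [0,1] "no" : N/PP
    [1,2] "some" : PP
  [2,3] "liked" : S\N

S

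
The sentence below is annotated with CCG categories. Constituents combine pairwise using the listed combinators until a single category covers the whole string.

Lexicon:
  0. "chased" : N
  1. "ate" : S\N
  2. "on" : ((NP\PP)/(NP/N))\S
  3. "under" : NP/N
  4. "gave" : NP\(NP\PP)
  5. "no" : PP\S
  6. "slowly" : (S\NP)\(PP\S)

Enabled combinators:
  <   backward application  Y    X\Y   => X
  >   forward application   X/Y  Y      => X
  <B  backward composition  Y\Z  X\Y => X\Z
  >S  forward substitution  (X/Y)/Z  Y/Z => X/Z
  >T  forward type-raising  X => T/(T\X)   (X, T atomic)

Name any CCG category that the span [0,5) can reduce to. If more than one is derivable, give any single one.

NP

[0,7] S   <
  [0,5] NP   <
    [0,4] NP\PP   >
      [0,3] (NP\PP)/(NP/N)   <
        [0,2] S   >
          [0,1] S/(S\N)   >T
            [0,1] "chased" : N
          [1,2] "ate" : S\N
        [2,3] "on" : ((NP\PP)/(NP/N))\S
      [3,4] "under" : NP/N
    [4,5] "gave" : NP\(NP\PP)
  [5,7] S\NP   <
    [5,6] "no" : PP\S
    [6,7] "slowly" : (S\NP)\(PP\S)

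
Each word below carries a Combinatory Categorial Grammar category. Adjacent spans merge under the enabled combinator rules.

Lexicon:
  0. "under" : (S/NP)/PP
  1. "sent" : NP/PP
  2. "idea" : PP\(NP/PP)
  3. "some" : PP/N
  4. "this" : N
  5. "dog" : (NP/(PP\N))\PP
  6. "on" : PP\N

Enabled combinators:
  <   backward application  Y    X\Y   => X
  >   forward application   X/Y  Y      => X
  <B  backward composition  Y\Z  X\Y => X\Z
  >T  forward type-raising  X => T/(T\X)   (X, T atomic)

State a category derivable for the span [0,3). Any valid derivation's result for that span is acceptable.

[0,7] S   >
  [0,3] S/NP   >
    [0,1] "under" : (S/NP)/PP
    [1,3] PP   <
      [1,2] "sent" : NP/PP
      [2,3] "idea" : PP\(NP/PP)
  [3,7] NP   >
    [3,6] NP/(PP\N)   <
      [3,5] PP   >
        [3,4] "some" : PP/N
        [4,5] "this" : N
      [5,6] "dog" : (NP/(PP\N))\PP
    [6,7] "on" : PP\N

S/NP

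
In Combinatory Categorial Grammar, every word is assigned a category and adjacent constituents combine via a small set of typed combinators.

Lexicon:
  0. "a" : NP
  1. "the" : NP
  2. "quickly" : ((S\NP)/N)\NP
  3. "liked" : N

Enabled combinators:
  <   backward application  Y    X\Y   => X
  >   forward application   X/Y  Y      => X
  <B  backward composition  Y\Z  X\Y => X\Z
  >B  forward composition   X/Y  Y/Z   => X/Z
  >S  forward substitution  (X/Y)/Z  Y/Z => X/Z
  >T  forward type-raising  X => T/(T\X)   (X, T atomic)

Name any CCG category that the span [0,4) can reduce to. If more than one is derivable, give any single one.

[0,4] S   >
  [0,1] S/(S\NP)   >T
    [0,1] "a" : NP
  [1,4] S\NP   >
    [1,3] (S\NP)/N   <
      [1,2] "the" : NP
      [2,3] "quickly" : ((S\NP)/N)\NP
    [3,4] "liked" : N

S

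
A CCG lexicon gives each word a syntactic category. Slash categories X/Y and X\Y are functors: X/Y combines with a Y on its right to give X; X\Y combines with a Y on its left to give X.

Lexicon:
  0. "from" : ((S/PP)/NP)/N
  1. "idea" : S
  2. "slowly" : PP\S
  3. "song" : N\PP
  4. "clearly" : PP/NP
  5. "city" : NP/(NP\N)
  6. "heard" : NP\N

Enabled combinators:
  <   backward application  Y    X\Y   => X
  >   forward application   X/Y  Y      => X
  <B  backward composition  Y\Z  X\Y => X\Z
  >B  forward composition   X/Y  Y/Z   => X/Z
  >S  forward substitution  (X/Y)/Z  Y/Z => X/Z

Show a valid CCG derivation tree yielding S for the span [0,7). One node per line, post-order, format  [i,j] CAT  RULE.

[0,7] S   >
  [0,5] S/NP   >S
    [0,4] (S/PP)/NP   >
      [0,1] "from" : ((S/PP)/NP)/N
      [1,4] N   <
        [1,3] PP   <
          [1,2] "idea" : S
          [2,3] "slowly" : PP\S
        [3,4] "song" : N\PP
    [4,5] "clearly" : PP/NP
  [5,7] NP   >
    [5,6] "city" : NP/(NP\N)
    [6,7] "heard" : NP\N

[0,1] ((S/PP)/NP)/N  lex  "from"
[1,2] S  lex  "idea"
[2,3] PP\S  lex  "slowly"
[1,3] PP  <  k=2
[3,4] N\PP  lex  "song"
[1,4] N  <  k=3
[0,4] (S/PP)/NP  >  k=1
[4,5] PP/NP  lex  "clearly"
[0,5] S/NP  >S  k=4
[5,6] NP/(NP\N)  lex  "city"
[6,7] NP\N  lex  "heard"
[5,7] NP  >  k=6
[0,7] S  >  k=5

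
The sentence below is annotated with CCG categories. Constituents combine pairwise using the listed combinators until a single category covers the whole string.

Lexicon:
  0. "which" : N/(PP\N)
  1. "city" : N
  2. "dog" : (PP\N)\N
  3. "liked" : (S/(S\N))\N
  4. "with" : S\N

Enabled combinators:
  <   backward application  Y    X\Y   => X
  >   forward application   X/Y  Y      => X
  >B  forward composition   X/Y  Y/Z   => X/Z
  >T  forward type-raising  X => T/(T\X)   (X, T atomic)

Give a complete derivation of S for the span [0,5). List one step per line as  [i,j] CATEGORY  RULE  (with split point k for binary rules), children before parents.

[0,1] N/(PP\N)  lex  "which"
[1,2] N  lex  "city"
[2,3] (PP\N)\N  lex  "dog"
[1,3] PP\N  <  k=2
[0,3] N  >  k=1
[3,4] (S/(S\N))\N  lex  "liked"
[0,4] S/(S\N)  <  k=3
[4,5] S\N  lex  "with"
[0,5] S  >  k=4

[0,5] S   >
  [0,4] S/(S\N)   <
    [0,3] N   >
      [0,1] "which" : N/(PP\N)
      [1,3] PP\N   <
        [1,2] "city" : N
        [2,3] "dog" : (PP\N)\N
    [3,4] "liked" : (S/(S\N))\N
  [4,5] "with" : S\N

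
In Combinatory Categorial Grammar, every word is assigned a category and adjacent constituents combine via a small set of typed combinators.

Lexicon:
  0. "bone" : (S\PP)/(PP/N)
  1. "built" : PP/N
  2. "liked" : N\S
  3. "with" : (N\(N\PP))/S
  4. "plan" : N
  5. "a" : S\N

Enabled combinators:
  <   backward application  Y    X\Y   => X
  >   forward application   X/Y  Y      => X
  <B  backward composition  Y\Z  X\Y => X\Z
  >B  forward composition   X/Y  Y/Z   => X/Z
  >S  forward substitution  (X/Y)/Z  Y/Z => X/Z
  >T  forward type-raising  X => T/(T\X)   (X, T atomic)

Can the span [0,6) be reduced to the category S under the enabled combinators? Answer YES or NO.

(S\PP)/(PP/N) PP/N N\S (N\(N\PP))/S N S\N
CKY chart[0,6] = {N, N/(N\N), NP/(NP\N), PP/(PP\N), S/(S\N)}; S ∉ chart

NO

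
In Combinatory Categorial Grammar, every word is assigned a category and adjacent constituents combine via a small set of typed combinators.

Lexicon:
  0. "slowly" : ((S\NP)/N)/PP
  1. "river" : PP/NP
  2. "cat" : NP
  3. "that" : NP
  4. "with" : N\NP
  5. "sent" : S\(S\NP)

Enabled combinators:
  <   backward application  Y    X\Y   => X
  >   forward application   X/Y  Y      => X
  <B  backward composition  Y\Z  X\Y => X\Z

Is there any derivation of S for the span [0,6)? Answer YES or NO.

YES

[0,6] S   <
  [0,5] S\NP   >
    [0,3] (S\NP)/N   >
      [0,1] "slowly" : ((S\NP)/N)/PP
      [1,3] PP   >
        [1,2] "river" : PP/NP
        [2,3] "cat" : NP
    [3,5] N   <
      [3,4] "that" : NP
      [4,5] "with" : N\NP
  [5,6] "sent" : S\(S\NP)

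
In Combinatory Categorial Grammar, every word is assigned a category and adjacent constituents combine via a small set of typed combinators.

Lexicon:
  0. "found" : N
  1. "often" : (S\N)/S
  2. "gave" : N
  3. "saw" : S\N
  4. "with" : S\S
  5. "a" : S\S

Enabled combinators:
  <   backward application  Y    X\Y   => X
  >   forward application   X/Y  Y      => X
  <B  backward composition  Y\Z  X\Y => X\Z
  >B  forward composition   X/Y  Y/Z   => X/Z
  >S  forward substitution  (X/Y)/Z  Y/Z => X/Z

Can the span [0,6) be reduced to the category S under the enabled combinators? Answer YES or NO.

YES

[0,6] S   <
  [0,1] "found" : N
  [1,6] S\N   <B
    [1,5] S\N   <B
      [1,4] S\N   >
        [1,2] "often" : (S\N)/S
        [2,4] S   <
          [2,3] "gave" : N
          [3,4] "saw" : S\N
      [4,5] "with" : S\S
    [5,6] "a" : S\S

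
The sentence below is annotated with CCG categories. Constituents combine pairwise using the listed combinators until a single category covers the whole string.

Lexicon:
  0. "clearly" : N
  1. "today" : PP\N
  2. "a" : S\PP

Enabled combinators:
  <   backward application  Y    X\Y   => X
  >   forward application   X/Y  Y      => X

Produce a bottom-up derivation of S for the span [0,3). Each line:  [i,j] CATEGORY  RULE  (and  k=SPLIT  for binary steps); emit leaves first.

[0,1] N  lex  "clearly"
[1,2] PP\N  lex  "today"
[0,2] PP  <  k=1
[2,3] S\PP  lex  "a"
[0,3] S  <  k=2

[0,3] S   <
  [0,2] PP   <
    [0,1] "clearly" : N
    [1,2] "today" : PP\N
  [2,3] "a" : S\PP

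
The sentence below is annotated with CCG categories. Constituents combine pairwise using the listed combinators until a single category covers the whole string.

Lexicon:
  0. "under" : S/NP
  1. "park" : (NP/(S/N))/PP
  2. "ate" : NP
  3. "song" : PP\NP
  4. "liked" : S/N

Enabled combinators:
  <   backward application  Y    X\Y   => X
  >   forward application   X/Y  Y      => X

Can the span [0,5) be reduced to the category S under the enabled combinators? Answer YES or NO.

YES

[0,5] S   >
  [0,1] "under" : S/NP
  [1,5] NP   >
    [1,4] NP/(S/N)   >
      [1,2] "park" : (NP/(S/N))/PP
      [2,4] PP   <
        [2,3] "ate" : NP
        [3,4] "song" : PP\NP
    [4,5] "liked" : S/N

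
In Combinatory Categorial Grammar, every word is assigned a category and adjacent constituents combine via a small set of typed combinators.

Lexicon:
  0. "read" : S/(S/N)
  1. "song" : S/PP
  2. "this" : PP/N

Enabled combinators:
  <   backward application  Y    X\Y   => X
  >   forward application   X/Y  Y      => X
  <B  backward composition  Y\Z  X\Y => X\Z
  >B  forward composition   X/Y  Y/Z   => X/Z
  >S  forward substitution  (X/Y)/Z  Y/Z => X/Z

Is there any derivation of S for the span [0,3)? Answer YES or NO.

YES

[0,3] S   >
  [0,1] "read" : S/(S/N)
  [1,3] S/N   >B
    [1,2] "song" : S/PP
    [2,3] "this" : PP/N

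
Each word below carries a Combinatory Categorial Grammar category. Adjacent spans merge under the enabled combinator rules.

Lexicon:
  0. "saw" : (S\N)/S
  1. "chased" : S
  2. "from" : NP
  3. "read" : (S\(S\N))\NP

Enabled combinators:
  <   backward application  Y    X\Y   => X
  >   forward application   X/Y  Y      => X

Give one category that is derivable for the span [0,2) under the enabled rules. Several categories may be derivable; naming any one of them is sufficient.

[0,4] S   <
  [0,2] S\N   >
    [0,1] "saw" : (S\N)/S
    [1,2] "chased" : S
  [2,4] S\(S\N)   <
    [2,3] "from" : NP
    [3,4] "read" : (S\(S\N))\NP

S\N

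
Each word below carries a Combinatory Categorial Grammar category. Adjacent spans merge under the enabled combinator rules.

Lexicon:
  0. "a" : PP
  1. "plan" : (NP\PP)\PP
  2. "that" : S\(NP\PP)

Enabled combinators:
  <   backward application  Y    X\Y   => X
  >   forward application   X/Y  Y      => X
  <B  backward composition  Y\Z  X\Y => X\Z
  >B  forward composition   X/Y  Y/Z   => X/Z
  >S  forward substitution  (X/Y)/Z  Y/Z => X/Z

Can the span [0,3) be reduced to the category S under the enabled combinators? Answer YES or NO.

[0,3] S   <
  [0,1] "a" : PP
  [1,3] S\PP   <B
    [1,2] "plan" : (NP\PP)\PP
    [2,3] "that" : S\(NP\PP)

YES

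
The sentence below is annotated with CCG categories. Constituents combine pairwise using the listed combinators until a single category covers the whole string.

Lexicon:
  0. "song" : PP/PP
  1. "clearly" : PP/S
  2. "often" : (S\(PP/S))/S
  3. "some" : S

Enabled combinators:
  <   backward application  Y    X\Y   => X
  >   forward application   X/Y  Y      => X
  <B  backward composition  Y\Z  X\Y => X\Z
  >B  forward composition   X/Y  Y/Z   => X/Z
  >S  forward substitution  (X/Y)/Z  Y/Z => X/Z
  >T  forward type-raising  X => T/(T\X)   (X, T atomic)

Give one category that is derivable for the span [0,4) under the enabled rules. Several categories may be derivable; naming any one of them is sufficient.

S

[0,4] S   <
  [0,2] PP/S   >B
    [0,1] "song" : PP/PP
    [1,2] "clearly" : PP/S
  [2,4] S\(PP/S)   >
    [2,3] "often" : (S\(PP/S))/S
    [3,4] "some" : S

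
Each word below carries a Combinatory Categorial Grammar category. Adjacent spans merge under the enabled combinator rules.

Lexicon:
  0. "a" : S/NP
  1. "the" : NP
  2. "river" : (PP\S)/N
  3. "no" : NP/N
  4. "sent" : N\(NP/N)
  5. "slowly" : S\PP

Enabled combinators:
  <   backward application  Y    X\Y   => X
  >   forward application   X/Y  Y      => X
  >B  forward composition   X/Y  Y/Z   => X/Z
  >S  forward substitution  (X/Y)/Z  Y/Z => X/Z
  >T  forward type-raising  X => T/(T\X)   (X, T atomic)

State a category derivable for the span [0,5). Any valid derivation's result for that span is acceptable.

[0,6] S   <
  [0,5] PP   <
    [0,2] S   >
      [0,1] "a" : S/NP
      [1,2] "the" : NP
    [2,5] PP\S   >
      [2,3] "river" : (PP\S)/N
      [3,5] N   <
        [3,4] "no" : NP/N
        [4,5] "sent" : N\(NP/N)
  [5,6] "slowly" : S\PP

PP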